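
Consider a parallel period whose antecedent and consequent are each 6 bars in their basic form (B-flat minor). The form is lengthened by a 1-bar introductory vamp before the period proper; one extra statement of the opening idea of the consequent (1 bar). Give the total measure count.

Basic parallel period: 6 + 6 = 12 bars.
12 (basic form) + 1 (introduction) + 1 (extra statement) = 14.

14 measures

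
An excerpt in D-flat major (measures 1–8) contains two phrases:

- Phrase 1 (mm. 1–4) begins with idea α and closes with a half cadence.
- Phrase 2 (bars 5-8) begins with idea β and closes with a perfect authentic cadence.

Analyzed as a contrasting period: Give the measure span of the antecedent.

The antecedent is the phrase ending with the weaker cadence (half cadence, phrase 1) and the consequent the one ending more conclusively (perfect authentic cadence, phrase 2); the antecedent is mm. 1–4.

measures 1–4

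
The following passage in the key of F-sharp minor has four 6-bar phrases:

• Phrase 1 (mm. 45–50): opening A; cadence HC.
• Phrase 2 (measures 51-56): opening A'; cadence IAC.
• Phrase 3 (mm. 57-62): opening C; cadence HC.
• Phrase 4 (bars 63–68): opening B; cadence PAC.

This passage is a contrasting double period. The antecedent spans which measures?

measures 45–56

In a double period the four phrases pair into a large antecedent (phrases 1–2, ending imperfect authentic cadence) and a large consequent (phrases 3–4, ending perfect authentic cadence). The antecedent spans mm. 45-56.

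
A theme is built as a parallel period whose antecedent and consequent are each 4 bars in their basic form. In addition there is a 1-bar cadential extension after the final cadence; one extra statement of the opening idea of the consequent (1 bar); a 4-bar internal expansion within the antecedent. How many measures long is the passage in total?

Basic parallel period: 4 + 4 = 8 bars.
8 (basic form) + 1 (cadential extension) + 1 (extra statement) + 4 (internal expansion) = 14.

14 measures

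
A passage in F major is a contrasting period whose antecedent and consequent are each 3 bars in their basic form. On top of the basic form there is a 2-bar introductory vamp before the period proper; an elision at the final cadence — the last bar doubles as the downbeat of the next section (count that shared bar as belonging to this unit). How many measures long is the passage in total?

8 measures

Basic contrasting period: 3 + 3 = 6 bars.
6 (basic form) + 2 (introduction) = 8.
The elision shares a bar with the next section but does not change this unit's count.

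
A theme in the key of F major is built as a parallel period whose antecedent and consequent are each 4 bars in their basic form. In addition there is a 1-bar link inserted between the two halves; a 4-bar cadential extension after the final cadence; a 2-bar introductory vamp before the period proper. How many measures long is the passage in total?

15 measures

Basic parallel period: 4 + 4 = 8 bars.
8 (basic form) + 1 (link) + 4 (cadential extension) + 2 (introduction) = 15.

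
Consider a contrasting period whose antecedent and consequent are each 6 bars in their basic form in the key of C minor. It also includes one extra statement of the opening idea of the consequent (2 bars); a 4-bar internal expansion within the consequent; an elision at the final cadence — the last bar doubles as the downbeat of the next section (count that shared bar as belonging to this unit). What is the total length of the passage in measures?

18 measures

Basic contrasting period: 6 + 6 = 12 bars.
12 (basic form) + 2 (extra statement) + 4 (internal expansion) = 18.
The elision shares a bar with the next section but does not change this unit's count.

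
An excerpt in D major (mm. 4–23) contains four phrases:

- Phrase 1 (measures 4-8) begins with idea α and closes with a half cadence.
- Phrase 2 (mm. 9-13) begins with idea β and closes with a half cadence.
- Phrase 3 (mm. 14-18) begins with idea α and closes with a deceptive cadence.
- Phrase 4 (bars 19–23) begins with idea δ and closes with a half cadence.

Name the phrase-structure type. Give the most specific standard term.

Phrase 4 ends with a half cadence, no stronger than phrase 2's half cadence, so the four phrases do not form a double period; nor do phrases 3–4 duplicate 1–2, so it is not a repeated period. With no phrase reaching a conclusive cadence, the passage is a phrase group.

phrase group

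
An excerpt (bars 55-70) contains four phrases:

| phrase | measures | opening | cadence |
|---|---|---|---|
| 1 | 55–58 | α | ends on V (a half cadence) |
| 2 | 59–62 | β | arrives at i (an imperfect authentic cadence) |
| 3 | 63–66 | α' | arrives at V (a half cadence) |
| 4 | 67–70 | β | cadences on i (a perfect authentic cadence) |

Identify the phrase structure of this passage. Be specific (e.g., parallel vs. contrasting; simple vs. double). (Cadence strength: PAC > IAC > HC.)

parallel double period

Four phrases in two halves: the first half (measures 55–62) ends with an imperfect authentic cadence, the second (measures 63-70) with a perfect authentic cadence — a large antecedent–consequent pair, i.e. a double period.
Phrase 3 begins with the same material as phrase 1, making it parallel.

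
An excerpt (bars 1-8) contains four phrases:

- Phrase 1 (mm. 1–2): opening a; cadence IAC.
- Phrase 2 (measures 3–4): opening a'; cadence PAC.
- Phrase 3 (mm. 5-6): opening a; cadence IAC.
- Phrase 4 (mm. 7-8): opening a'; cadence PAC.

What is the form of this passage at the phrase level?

The cadence pattern IAC–PAC–IAC–PAC is weak–strong twice, and phrases 3–4 restate phrases 1–2: a period heard twice, not a double period (which would end weakly at phrase 2).

repeated period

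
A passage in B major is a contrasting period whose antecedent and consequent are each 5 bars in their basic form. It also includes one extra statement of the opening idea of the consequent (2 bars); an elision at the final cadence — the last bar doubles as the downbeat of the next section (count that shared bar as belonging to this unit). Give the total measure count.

12 measures

Basic contrasting period: 5 + 5 = 10 bars.
10 (basic form) + 2 (extra statement) = 12.
The elision shares a bar with the next section but does not change this unit's count.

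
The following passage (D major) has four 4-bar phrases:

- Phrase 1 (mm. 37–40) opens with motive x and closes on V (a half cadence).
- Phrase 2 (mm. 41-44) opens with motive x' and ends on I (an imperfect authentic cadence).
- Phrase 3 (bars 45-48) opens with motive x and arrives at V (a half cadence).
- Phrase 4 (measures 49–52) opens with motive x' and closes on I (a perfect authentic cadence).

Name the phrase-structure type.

parallel double period

Four phrases in two halves: the first half (measures 37-44) ends with an imperfect authentic cadence, the second (mm. 45-52) with a perfect authentic cadence — a large antecedent–consequent pair, i.e. a double period.
Phrase 3 begins with the same material as phrase 1, making it parallel.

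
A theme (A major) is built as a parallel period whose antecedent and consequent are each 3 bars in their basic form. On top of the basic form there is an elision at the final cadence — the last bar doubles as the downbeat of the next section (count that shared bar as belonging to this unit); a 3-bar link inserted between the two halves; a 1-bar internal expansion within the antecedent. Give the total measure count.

Basic parallel period: 3 + 3 = 6 bars.
6 (basic form) + 3 (link) + 1 (internal expansion) = 10.
The elision shares a bar with the next section but does not change this unit's count.

10 measures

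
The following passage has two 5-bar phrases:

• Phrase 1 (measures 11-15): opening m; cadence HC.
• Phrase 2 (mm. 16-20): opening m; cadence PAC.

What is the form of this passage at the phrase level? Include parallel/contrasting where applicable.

parallel period

Phrase 1 ends with a half cadence (weaker) and phrase 2 with a perfect authentic cadence (stronger): antecedent + consequent = a period.
The two phrases open with the same material (m / m), so the period is parallel.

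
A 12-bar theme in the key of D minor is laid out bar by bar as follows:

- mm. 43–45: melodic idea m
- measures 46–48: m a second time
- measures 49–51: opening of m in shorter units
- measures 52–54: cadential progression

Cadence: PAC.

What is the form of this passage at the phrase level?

Basic idea (mm. 43–45) + its repetition (mm. 46–48) form the presentation; fragmentation and cadence (mm. 49-54) form the continuation — the 12-bar whole is a sentence.

sentence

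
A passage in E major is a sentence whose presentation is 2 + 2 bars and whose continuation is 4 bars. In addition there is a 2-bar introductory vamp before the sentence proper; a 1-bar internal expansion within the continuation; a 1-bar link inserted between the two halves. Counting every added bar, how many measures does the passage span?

12 measures

Basic sentence: 2 + 2 + 4 = 8 bars.
8 (basic form) + 2 (introduction) + 1 (internal expansion) + 1 (link) = 12.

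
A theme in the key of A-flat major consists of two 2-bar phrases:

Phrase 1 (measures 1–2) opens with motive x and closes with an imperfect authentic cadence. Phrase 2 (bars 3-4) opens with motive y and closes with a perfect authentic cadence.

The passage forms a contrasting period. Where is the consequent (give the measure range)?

measures 3–4

The antecedent is the phrase ending with the weaker cadence (imperfect authentic cadence, phrase 1) and the consequent the one ending more conclusively (perfect authentic cadence, phrase 2); the consequent is measures 3–4.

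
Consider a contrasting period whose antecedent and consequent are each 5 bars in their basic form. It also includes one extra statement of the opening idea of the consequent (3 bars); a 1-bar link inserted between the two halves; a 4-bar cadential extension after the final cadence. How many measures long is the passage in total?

Basic contrasting period: 5 + 5 = 10 bars.
10 (basic form) + 3 (extra statement) + 1 (link) + 4 (cadential extension) = 18.

18 measures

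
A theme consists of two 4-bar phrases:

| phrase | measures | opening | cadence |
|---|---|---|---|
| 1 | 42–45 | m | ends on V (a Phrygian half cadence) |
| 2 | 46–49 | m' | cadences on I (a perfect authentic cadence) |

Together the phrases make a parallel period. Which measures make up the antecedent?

measures 42–45

The phrase ending with the weaker cadence (Phrygian half cadence) is the antecedent; the one ending more conclusively (perfect authentic cadence) is the consequent. The antecedent is measures 42–45.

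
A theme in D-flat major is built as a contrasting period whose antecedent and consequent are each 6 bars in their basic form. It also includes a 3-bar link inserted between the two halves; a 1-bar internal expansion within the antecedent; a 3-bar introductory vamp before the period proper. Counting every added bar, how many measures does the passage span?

Basic contrasting period: 6 + 6 = 12 bars.
12 (basic form) + 3 (link) + 1 (internal expansion) + 3 (introduction) = 19.

19 measures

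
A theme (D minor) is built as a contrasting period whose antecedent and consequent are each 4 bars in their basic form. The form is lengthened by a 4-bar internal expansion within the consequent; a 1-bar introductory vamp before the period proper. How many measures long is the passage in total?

13 measures

Basic contrasting period: 4 + 4 = 8 bars.
8 (basic form) + 4 (internal expansion) + 1 (introduction) = 13.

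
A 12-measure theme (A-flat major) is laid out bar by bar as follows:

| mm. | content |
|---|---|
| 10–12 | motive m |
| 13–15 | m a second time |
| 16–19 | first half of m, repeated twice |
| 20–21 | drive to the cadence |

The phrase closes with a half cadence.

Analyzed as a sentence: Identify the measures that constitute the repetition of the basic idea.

The presentation of a sentence is the basic idea (measures 10–12) plus its repetition (mm. 13–15); the repetition of the basic idea is therefore measures 13–15.

measures 13–15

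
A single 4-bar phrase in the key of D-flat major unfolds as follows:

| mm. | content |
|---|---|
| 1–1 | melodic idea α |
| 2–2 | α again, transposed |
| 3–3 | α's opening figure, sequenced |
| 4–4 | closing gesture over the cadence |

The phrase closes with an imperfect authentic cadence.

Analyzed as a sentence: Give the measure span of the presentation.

measures 1–2

The presentation of a sentence is the basic idea (m. 1) plus its repetition (bar 2); the presentation is therefore mm. 1-2.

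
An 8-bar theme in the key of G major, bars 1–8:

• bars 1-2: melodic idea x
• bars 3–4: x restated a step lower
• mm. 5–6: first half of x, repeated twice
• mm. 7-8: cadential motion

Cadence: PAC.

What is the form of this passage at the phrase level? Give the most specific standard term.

Basic idea (bars 1-2) + its repetition (mm. 3–4) form the presentation; fragmentation and cadence (mm. 5–8) form the continuation — the 8-bar whole is a sentence.

sentence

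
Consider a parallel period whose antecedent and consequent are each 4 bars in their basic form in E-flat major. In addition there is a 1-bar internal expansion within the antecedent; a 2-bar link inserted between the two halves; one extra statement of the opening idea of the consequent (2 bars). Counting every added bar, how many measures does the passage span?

13 measures

Basic parallel period: 4 + 4 = 8 bars.
8 (basic form) + 1 (internal expansion) + 2 (link) + 2 (extra statement) = 13.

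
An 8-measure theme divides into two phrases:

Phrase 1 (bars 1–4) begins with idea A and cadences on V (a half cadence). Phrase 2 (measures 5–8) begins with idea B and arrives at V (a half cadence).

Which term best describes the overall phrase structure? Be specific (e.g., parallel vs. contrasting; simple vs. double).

The second phrase closes with a half cadence, which is not stronger than the first phrase's half cadence; without a weak→strong cadential pair there is no antecedent–consequent relationship, so this is a phrase group rather than a period.

phrase group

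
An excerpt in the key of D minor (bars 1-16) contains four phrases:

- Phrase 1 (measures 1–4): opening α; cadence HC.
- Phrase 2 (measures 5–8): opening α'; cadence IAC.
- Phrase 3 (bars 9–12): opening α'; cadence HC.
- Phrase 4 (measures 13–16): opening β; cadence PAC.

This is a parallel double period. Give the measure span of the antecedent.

In a double period the first pair of phrases (ending imperfect authentic cadence) is the large antecedent and the second pair (ending perfect authentic cadence) is the large consequent; the antecedent is measures 1–8.

measures 1–8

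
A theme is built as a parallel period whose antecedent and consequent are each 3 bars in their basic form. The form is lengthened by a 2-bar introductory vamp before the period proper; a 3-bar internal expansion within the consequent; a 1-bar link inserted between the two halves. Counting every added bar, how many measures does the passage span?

12 measures

Basic parallel period: 3 + 3 = 6 bars.
6 (basic form) + 2 (introduction) + 3 (internal expansion) + 1 (link) = 12.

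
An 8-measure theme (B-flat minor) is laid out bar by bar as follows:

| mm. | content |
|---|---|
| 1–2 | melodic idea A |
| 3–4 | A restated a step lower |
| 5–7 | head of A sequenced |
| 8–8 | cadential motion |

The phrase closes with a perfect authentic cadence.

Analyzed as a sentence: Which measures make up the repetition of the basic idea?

The presentation of a sentence is the basic idea (measures 1-2) plus its repetition (mm. 3-4); the repetition of the basic idea is therefore bars 3-4.

measures 3–4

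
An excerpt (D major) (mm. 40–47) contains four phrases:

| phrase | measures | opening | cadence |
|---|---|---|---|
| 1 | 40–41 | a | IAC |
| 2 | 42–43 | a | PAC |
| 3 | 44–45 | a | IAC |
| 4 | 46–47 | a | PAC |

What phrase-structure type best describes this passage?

repeated period

The cadence pattern IAC–PAC–IAC–PAC is weak–strong twice, and phrases 3–4 restate phrases 1–2: a period heard twice, not a double period (which would end weakly at phrase 2).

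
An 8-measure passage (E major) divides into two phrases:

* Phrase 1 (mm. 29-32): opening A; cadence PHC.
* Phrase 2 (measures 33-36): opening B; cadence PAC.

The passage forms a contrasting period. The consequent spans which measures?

The antecedent is the phrase ending with the weaker cadence (Phrygian half cadence, phrase 1) and the consequent the one ending more conclusively (perfect authentic cadence, phrase 2); the consequent is mm. 33-36.

measures 33–36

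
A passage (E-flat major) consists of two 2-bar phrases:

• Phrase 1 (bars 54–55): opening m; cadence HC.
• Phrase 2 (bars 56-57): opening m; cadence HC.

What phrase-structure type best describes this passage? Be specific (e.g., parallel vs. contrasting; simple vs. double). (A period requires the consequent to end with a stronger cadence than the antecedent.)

repeated phrase

Both phrases have the same opening (m) and the same cadence (half cadence): the second is a restatement, not a consequent, so this is a repeated phrase rather than a period.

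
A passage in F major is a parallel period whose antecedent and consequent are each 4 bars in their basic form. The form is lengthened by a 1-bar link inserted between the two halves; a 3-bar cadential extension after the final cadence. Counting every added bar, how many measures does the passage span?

Basic parallel period: 4 + 4 = 8 bars.
8 (basic form) + 1 (link) + 3 (cadential extension) = 12.

12 measures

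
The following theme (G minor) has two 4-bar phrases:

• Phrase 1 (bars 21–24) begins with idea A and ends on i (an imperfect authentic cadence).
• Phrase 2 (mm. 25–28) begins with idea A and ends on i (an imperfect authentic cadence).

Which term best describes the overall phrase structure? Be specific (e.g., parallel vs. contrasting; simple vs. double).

repeated phrase

Both phrases have the same opening (A) and the same cadence (imperfect authentic cadence): the second is a restatement, not a consequent, so this is a repeated phrase rather than a period.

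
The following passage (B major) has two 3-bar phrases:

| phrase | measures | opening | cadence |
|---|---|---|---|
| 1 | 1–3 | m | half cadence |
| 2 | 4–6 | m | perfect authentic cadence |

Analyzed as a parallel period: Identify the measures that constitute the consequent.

The antecedent is the phrase ending with the weaker cadence (half cadence, phrase 1) and the consequent the one ending more conclusively (perfect authentic cadence, phrase 2); the consequent is mm. 4–6.

measures 4–6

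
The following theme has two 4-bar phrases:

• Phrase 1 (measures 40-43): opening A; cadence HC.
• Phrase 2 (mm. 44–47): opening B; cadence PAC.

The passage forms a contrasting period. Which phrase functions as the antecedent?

The phrase ending with the weaker cadence (half cadence) is the antecedent; the one ending more conclusively (perfect authentic cadence) is the consequent. The antecedent is phrase 1.

phrase 1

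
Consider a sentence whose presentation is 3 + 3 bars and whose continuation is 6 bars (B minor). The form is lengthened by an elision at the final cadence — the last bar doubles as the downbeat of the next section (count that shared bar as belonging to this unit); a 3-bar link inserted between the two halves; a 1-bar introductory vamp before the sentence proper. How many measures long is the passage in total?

Basic sentence: 3 + 3 + 6 = 12 bars.
12 (basic form) + 3 (link) + 1 (introduction) = 16.
The elision shares a bar with the next section but does not change this unit's count.

16 measures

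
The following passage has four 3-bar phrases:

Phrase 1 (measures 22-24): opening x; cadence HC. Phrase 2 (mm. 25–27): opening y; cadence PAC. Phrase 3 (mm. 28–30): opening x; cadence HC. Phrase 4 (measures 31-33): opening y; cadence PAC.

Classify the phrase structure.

repeated period

The cadence pattern HC–PAC–HC–PAC is weak–strong twice, and phrases 3–4 restate phrases 1–2: a period heard twice, not a double period (which would end weakly at phrase 2).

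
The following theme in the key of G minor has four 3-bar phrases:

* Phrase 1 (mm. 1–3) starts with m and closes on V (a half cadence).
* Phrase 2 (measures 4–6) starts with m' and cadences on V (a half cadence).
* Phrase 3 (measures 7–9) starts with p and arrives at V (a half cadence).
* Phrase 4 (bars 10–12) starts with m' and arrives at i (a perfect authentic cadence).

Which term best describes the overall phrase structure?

Four phrases in two halves: the first half (mm. 1-6) ends with a half cadence, the second (mm. 7–12) with a perfect authentic cadence — a large antecedent–consequent pair, i.e. a double period.
Phrase 3 begins with different material from phrase 1, making it contrasting.

contrasting double period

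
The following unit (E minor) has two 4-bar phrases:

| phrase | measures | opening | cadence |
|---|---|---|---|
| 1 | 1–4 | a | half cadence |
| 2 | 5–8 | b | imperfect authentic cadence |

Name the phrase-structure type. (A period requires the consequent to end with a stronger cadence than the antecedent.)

contrasting period

Phrase 1 ends with a half cadence (weaker) and phrase 2 with an imperfect authentic cadence (stronger): antecedent + consequent = a period.
The two phrases open with different material (a / b), so the period is contrasting.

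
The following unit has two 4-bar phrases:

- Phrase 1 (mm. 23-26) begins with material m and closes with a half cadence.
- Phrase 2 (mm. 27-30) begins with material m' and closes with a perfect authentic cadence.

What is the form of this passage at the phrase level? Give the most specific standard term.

Phrase 1 ends with a half cadence (weaker) and phrase 2 with a perfect authentic cadence (stronger): antecedent + consequent = a period.
The two phrases open with the same material (m / m'), so the period is parallel.

parallel period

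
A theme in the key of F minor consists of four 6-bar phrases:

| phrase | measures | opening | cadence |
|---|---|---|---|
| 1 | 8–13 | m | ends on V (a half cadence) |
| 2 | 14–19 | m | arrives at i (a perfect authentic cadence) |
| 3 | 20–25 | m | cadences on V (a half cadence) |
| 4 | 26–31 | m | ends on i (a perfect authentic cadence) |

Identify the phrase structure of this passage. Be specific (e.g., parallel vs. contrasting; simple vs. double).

repeated period

The cadence pattern HC–PAC–HC–PAC is weak–strong twice, and phrases 3–4 restate phrases 1–2: a period heard twice, not a double period (which would end weakly at phrase 2).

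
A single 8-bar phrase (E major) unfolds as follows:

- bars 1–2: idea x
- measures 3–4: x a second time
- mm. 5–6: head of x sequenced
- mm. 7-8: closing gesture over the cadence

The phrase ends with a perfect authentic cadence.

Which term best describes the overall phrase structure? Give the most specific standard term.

Basic idea (bars 1–2) + its repetition (mm. 3-4) form the presentation; fragmentation and cadence (measures 5-8) form the continuation — the 8-bar whole is a sentence.

sentence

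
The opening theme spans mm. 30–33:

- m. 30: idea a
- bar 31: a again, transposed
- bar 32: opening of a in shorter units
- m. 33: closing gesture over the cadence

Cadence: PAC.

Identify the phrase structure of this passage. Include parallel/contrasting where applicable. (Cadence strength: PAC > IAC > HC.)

sentence

Basic idea (m. 30) + its repetition (bar 31) form the presentation; fragmentation and cadence (bars 32–33) form the continuation — the 4-bar whole is a sentence.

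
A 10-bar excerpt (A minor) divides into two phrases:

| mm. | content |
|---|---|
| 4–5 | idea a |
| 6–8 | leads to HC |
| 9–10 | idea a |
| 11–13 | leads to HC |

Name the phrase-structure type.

Both phrases have the same opening (a) and the same cadence (half cadence): the second is a restatement, not a consequent, so this is a repeated phrase rather than a period.

repeated phrase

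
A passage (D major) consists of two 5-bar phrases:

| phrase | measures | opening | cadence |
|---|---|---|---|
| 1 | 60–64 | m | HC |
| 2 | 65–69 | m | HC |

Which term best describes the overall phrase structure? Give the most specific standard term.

Both phrases have the same opening (m) and the same cadence (half cadence): the second is a restatement, not a consequent, so this is a repeated phrase rather than a period.

repeated phrase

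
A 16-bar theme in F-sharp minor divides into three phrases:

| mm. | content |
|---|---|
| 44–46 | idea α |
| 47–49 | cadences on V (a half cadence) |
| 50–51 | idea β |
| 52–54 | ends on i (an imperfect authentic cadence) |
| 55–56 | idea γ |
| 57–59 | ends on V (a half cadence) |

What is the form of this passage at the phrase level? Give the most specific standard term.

The final phrase closes with a half cadence, which is not stronger than the preceding imperfect authentic cadence; the 3 phrases lack an overall antecedent–consequent design and so form a phrase group.

phrase group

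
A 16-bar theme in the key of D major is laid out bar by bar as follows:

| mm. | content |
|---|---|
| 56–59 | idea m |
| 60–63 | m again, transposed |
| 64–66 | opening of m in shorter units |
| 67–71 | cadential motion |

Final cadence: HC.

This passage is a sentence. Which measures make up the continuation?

After the presentation (mm. 56–63), the continuation covers the fragmentation through the cadence: mm. 64–71.

measures 64–71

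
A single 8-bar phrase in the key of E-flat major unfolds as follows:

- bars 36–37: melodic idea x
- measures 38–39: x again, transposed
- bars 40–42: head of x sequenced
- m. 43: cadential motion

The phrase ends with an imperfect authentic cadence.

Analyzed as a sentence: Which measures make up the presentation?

measures 36–39

The presentation of a sentence is the basic idea (mm. 36–37) plus its repetition (measures 38-39); the presentation is therefore bars 36–39.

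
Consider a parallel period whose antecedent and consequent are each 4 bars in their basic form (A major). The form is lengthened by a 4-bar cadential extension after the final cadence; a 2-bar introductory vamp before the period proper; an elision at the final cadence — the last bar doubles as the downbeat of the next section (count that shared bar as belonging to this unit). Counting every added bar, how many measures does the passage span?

Basic parallel period: 4 + 4 = 8 bars.
8 (basic form) + 4 (cadential extension) + 2 (introduction) = 14.
The elision shares a bar with the next section but does not change this unit's count.

14 measures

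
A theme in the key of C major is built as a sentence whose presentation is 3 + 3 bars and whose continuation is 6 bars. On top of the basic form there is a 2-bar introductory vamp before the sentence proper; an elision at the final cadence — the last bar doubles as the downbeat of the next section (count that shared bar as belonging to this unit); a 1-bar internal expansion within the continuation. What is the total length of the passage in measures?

15 measures

Basic sentence: 3 + 3 + 6 = 12 bars.
12 (basic form) + 2 (introduction) + 1 (internal expansion) = 15.
The elision shares a bar with the next section but does not change this unit's count.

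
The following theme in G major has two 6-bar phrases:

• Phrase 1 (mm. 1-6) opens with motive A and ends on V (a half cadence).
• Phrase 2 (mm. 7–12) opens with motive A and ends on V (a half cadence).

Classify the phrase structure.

repeated phrase

Both phrases have the same opening (A) and the same cadence (half cadence): the second is a restatement, not a consequent, so this is a repeated phrase rather than a period.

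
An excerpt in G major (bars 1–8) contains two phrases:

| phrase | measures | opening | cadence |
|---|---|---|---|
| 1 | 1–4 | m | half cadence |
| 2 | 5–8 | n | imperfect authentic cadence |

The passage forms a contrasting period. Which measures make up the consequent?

The phrase ending with the weaker cadence (half cadence) is the antecedent; the one ending more conclusively (imperfect authentic cadence) is the consequent. The consequent is measures 5–8.

measures 5–8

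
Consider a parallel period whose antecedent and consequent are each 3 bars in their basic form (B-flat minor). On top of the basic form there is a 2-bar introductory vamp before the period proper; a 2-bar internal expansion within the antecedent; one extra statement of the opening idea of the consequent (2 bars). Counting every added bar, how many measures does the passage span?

Basic parallel period: 3 + 3 = 6 bars.
6 (basic form) + 2 (introduction) + 2 (internal expansion) + 2 (extra statement) = 12.

12 measures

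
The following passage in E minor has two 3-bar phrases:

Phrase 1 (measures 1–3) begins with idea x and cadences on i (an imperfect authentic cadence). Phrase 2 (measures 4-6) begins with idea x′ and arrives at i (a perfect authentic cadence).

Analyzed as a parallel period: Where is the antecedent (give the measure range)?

measures 1–3

The antecedent is the phrase ending with the weaker cadence (imperfect authentic cadence, phrase 1) and the consequent the one ending more conclusively (perfect authentic cadence, phrase 2); the antecedent is mm. 1–3.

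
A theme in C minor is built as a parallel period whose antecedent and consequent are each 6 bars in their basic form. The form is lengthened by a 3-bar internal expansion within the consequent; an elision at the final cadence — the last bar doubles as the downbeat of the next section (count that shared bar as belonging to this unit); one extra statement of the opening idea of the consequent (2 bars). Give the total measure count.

17 measures

Basic parallel period: 6 + 6 = 12 bars.
12 (basic form) + 3 (internal expansion) + 2 (extra statement) = 17.
The elision shares a bar with the next section but does not change this unit's count.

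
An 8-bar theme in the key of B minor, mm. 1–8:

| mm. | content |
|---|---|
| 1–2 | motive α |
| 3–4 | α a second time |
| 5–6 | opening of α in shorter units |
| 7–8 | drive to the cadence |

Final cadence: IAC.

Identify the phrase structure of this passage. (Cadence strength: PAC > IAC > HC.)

sentence

Basic idea (mm. 1–2) + its repetition (measures 3–4) form the presentation; fragmentation and cadence (mm. 5–8) form the continuation — the 8-bar whole is a sentence.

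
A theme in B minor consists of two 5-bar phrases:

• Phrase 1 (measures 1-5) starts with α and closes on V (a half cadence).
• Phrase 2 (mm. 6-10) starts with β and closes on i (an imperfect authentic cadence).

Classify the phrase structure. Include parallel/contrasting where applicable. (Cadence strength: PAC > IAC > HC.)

Phrase 1 ends with a half cadence (weaker) and phrase 2 with an imperfect authentic cadence (stronger): antecedent + consequent = a period.
The two phrases open with different material (α / β), so the period is contrasting.

contrasting period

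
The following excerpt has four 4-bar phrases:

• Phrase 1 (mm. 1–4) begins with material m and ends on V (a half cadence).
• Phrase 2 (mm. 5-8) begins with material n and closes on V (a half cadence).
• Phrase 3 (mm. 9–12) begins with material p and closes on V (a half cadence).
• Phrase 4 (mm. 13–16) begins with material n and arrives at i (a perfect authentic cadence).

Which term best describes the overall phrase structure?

Four phrases in two halves: the first half (mm. 1–8) ends with a half cadence, the second (bars 9-16) with a perfect authentic cadence — a large antecedent–consequent pair, i.e. a double period.
Phrase 3 begins with different material from phrase 1, making it contrasting.

contrasting double period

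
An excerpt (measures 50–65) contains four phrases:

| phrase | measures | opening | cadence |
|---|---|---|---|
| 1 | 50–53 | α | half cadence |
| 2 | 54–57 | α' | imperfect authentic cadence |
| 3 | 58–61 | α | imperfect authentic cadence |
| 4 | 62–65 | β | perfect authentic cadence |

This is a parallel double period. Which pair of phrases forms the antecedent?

phrases 1 and 2

In a double period the first pair of phrases (ending imperfect authentic cadence) is the large antecedent and the second pair (ending perfect authentic cadence) is the large consequent; the antecedent is phrases 1 and 2.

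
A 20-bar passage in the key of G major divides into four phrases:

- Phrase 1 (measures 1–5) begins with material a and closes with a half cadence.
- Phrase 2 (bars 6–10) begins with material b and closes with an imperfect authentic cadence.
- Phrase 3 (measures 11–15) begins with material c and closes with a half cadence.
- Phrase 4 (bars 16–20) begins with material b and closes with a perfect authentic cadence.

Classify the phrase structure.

Four phrases in two halves: the first half (mm. 1–10) ends with an imperfect authentic cadence, the second (mm. 11-20) with a perfect authentic cadence — a large antecedent–consequent pair, i.e. a double period.
Phrase 3 begins with different material from phrase 1, making it contrasting.

contrasting double period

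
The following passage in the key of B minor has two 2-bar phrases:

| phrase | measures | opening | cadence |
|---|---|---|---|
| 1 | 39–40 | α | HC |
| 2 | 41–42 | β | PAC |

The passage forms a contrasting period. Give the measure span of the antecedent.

The antecedent is the phrase ending with the weaker cadence (half cadence, phrase 1) and the consequent the one ending more conclusively (perfect authentic cadence, phrase 2); the antecedent is mm. 39–40.

measures 39–40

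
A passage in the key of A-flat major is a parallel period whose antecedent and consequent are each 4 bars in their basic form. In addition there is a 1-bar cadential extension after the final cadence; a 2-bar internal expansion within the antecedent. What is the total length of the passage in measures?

Basic parallel period: 4 + 4 = 8 bars.
8 (basic form) + 1 (cadential extension) + 2 (internal expansion) = 11.

11 measures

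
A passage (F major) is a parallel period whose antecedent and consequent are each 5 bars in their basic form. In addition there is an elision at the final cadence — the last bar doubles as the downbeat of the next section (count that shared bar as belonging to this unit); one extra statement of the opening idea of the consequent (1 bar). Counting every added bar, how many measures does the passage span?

11 measures

Basic parallel period: 5 + 5 = 10 bars.
10 (basic form) + 1 (extra statement) = 11.
The elision shares a bar with the next section but does not change this unit's count.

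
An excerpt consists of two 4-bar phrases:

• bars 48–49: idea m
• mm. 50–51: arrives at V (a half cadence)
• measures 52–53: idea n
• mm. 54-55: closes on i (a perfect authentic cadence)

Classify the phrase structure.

contrasting period

Phrase 1 ends with a half cadence (weaker) and phrase 2 with a perfect authentic cadence (stronger): antecedent + consequent = a period.
The two phrases open with different material (m / n), so the period is contrasting.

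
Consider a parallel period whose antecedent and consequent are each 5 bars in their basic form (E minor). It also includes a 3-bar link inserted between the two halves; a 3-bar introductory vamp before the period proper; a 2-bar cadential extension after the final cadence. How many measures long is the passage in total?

18 measures

Basic parallel period: 5 + 5 = 10 bars.
10 (basic form) + 3 (link) + 3 (introduction) + 2 (cadential extension) = 18.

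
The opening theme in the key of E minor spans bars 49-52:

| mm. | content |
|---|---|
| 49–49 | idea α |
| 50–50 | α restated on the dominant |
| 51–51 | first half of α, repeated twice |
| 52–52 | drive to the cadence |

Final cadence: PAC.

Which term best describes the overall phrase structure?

sentence

Basic idea (measure 49) + its repetition (m. 50) form the presentation; fragmentation and cadence (bars 51-52) form the continuation — the 4-bar whole is a sentence.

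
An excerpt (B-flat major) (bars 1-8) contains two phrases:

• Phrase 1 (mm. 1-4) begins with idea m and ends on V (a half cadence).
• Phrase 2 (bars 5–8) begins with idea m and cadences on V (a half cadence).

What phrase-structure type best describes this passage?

repeated phrase

Both phrases have the same opening (m) and the same cadence (half cadence): the second is a restatement, not a consequent, so this is a repeated phrase rather than a period.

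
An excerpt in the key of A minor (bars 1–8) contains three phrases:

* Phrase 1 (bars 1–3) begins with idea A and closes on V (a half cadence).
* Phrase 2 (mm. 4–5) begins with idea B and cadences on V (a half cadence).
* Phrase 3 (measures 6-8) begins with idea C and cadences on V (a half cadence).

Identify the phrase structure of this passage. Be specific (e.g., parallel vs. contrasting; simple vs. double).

phrase group

The final phrase closes with a half cadence, which is not stronger than the preceding half cadence; the 3 phrases lack an overall antecedent–consequent design and so form a phrase group.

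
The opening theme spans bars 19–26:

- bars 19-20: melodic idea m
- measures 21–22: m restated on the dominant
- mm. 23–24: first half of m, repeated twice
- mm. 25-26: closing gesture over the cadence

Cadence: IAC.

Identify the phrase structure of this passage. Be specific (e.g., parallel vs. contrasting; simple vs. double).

Basic idea (mm. 19-20) + its repetition (mm. 21–22) form the presentation; fragmentation and cadence (bars 23–26) form the continuation — the 8-bar whole is a sentence.

sentence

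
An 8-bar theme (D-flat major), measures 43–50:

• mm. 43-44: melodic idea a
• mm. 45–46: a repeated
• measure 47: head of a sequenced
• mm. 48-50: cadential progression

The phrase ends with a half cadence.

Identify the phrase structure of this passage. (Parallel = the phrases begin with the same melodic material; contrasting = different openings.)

Basic idea (measures 43–44) + its repetition (mm. 45–46) form the presentation; fragmentation and cadence (mm. 47-50) form the continuation — the 8-bar whole is a sentence.

sentence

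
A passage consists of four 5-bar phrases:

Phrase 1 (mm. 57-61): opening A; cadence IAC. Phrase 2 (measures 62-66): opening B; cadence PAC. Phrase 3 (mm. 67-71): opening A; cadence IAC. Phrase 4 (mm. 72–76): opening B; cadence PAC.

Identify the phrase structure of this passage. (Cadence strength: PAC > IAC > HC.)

repeated period

The cadence pattern IAC–PAC–IAC–PAC is weak–strong twice, and phrases 3–4 restate phrases 1–2: a period heard twice, not a double period (which would end weakly at phrase 2).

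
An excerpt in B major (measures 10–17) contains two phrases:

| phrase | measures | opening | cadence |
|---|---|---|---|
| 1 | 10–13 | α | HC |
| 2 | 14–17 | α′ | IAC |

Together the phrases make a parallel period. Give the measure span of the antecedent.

The phrase ending with the weaker cadence (half cadence) is the antecedent; the one ending more conclusively (imperfect authentic cadence) is the consequent. The antecedent is measures 10–13.

measures 10–13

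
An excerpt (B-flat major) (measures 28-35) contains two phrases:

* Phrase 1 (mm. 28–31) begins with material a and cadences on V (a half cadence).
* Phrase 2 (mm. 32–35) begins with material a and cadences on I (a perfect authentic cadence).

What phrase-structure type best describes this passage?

parallel period

Phrase 1 ends with a half cadence (weaker) and phrase 2 with a perfect authentic cadence (stronger): antecedent + consequent = a period.
The two phrases open with the same material (a / a), so the period is parallel.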